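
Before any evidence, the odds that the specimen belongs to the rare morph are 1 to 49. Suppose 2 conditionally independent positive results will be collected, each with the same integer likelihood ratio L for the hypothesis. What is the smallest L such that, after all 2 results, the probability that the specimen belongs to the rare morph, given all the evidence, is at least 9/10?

21

Prior odds = 1/49.
Target odds = 0.9/0.1 = 9.
Need L² ≥ 9 ÷ (1/49) = 441.
20² = 400 < 441 ≤ 441 = 21², so L = 21.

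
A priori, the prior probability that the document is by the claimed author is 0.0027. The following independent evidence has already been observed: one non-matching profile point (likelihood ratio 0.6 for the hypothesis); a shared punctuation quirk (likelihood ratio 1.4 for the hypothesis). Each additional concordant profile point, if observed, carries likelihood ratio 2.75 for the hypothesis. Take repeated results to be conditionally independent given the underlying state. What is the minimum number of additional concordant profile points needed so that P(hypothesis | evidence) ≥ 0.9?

9

Prior odds = 0.0027/0.9973 = 27/9973.
Combined Bayes factor of the evidence already in hand = 0.6 × 1.4 = 0.84.
Odds after that evidence = (27/9973) × 0.84 = 567/249325.
Target odds = 0.9/0.1 = 9.
Need 2.75ⁿ ≥ 9 ÷ (567/249325) = 249325/63.
2.75⁸ = 214358881/65536 falls short of 249325/63 but 2.75⁹ ≈8994.86 reaches it, so n = 9.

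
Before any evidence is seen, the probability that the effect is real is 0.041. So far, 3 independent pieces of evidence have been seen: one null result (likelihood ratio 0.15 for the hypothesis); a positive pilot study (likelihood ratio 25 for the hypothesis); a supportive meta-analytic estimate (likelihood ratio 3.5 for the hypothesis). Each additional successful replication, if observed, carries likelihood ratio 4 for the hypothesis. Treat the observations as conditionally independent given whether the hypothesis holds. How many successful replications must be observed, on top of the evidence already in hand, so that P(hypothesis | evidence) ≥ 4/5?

2

Prior odds = 0.041/0.959 = 41/959.
Combined Bayes factor of the evidence already in hand = 0.15 × 25 × 3.5 = 13.125.
Odds after that evidence = (41/959) × 13.125 = 615/1096.
Target odds = 0.8/0.2 = 4.
Need 4ⁿ ≥ 4 ÷ (615/1096) = 4384/615.
4¹ = 4 falls short of 4384/615 but 4² = 16 reaches it, so n = 2.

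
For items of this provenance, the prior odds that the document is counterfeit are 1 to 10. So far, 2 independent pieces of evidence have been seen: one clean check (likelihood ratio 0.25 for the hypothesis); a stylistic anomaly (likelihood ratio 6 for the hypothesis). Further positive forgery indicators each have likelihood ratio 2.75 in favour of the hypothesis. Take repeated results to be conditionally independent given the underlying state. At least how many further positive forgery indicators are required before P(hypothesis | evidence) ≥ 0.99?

Prior odds = 0.1.
Combined Bayes factor of the evidence already in hand = 0.25 × 6 = 1.5.
Odds after that evidence = 0.1 × 1.5 = 0.15.
Target odds = 0.99/0.01 = 99.
Need 2.75ⁿ ≥ 99 ÷ 0.15 = 660.
2.75⁶ = 1771561/4096 falls short of 660 but 2.75⁷ = 19487171/16384 reaches it, so n = 7.

7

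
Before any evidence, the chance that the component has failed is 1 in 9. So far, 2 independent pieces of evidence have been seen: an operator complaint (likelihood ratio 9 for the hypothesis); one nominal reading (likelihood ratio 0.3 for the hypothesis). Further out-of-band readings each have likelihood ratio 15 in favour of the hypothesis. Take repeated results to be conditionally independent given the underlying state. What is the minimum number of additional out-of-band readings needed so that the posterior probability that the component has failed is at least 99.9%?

3

Prior odds = (1/9)/(8/9) = 0.125.
Combined Bayes factor of the evidence already in hand = 9 × 0.3 = 2.7.
Odds after that evidence = 0.125 × 2.7 = 0.3375.
Target odds = 0.999/0.001 = 999.
Need 15ⁿ ≥ 999 ÷ 0.3375 = 2960.
15² = 225 falls short of 2960 but 15³ = 3375 reaches it, so n = 3.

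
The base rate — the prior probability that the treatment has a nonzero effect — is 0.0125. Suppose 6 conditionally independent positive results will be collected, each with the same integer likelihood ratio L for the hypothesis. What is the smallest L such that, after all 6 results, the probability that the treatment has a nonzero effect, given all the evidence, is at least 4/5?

3

Prior odds = 0.0125/0.9875 = 1/79.
Target odds = 0.8/0.2 = 4.
Need L⁶ ≥ 4 ÷ (1/79) = 316.
2⁶ = 64 < 316 ≤ 729 = 3⁶, so L = 3.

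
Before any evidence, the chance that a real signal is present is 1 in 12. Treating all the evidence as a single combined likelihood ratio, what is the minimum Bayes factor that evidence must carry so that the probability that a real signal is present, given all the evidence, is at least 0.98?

Prior odds = (1/12)/(11/12) = 1/11.
Target odds = 0.98/0.02 = 49.
Required Bayes factor = 49 ÷ (1/11) = 539.

539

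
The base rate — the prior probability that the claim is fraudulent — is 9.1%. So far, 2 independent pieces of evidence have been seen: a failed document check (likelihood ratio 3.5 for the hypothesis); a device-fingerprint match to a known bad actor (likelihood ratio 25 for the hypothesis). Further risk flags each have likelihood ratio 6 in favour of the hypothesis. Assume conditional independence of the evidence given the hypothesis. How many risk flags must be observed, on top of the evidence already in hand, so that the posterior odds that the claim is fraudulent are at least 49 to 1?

1

Prior odds = 0.091/0.909 = 91/909.
Combined Bayes factor of the evidence already in hand = 3.5 × 25 = 87.5.
Odds after that evidence = (91/909) × 87.5 = 15925/1818.
Target odds = 49.
Need 6ⁿ ≥ 49 ÷ (15925/1818) = 1818/325.
6¹ = 6, which meets the required 1818/325; so n = 1.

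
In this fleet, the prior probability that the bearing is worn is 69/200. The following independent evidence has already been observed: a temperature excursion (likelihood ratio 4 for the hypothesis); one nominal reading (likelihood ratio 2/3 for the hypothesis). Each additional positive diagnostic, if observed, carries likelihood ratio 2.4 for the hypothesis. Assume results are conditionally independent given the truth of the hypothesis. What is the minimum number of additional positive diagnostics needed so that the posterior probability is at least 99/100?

5

Prior odds = 0.345/0.655 = 69/131.
Combined Bayes factor of the evidence already in hand = 4 × (2/3) = 8/3.
Odds after that evidence = (69/131) × 8/3 = 184/131.
Target odds = 0.99/0.01 = 99.
Need 2.4ⁿ ≥ 99 ÷ (184/131) = 12969/184.
2.4⁴ = 33.1776 falls short of 12969/184 but 2.4⁵ = 79.62624 reaches it, so n = 5.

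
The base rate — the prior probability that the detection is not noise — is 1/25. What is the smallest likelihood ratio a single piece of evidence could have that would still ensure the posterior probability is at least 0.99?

2376

Prior odds = 0.04/0.96 = 1/24.
Target odds = 0.99/0.01 = 99.
Required Bayes factor = 99 ÷ (1/24) = 2376.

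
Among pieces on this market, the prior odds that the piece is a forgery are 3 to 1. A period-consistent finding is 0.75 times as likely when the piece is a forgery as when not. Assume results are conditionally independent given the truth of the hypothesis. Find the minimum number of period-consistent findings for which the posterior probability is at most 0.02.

18

Prior odds = 3.
Likelihood ratio per period-consistent finding = 0.75.
Target posterior odds = 0.02/0.98 = 1/49.
Need 3 × 0.75ⁿ ≤ 1/49, i.e. 0.75ⁿ ≤ 1/147.
0.75¹⁷ ≈0.00751695 is still above 1/147 but 0.75¹⁸ ≈0.00563771 is at or below it, so n = 18.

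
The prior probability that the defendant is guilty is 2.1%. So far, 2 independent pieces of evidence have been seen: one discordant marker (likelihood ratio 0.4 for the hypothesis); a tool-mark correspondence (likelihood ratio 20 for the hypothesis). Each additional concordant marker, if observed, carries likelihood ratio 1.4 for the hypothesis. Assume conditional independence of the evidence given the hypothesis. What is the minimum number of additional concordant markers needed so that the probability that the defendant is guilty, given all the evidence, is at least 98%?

Prior odds = 0.021/0.979 = 21/979.
Combined Bayes factor of the evidence already in hand = 0.4 × 20 = 8.
Odds after that evidence = (21/979) × 8 = 168/979.
Target odds = 0.98/0.02 = 49.
Need 1.4ⁿ ≥ 49 ÷ (168/979) = 6853/24.
1.4¹⁶ ≈217.795 falls short of 6853/24 but 1.4¹⁷ ≈304.913 reaches it, so n = 17.

17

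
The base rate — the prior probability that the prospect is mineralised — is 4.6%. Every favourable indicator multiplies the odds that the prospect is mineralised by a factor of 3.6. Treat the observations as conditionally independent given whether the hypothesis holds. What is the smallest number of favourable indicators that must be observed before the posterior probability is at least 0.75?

Prior odds = 0.046/0.954 = 23/477.
Likelihood ratio per favourable indicator = 3.6.
Target posterior odds = 0.75/0.25 = 3.
Require 3.6ⁿ ≥ 3 ÷ (23/477) = 1431/23.
3.6³ = 46.656 falls short of 1431/23 but 3.6⁴ = 167.9616 reaches it, so n = 4.

4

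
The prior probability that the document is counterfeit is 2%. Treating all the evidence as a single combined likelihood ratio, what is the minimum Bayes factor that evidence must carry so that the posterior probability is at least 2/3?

98

Prior odds = 0.02/0.98 = 1/49.
Target odds = (2/3)/(1/3) = 2.
Required Bayes factor = 2 ÷ (1/49) = 98.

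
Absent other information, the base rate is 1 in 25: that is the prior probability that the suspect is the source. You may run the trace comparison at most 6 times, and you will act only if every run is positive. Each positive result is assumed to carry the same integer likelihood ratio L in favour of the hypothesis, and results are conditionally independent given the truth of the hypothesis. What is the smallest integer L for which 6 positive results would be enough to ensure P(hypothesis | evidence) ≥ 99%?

4

Prior odds = 0.04/0.96 = 1/24.
Target odds = 0.99/0.01 = 99.
Need L⁶ ≥ 99 ÷ (1/24) = 2376.
3⁶ = 729 < 2376 ≤ 4096 = 4⁶, so L = 4.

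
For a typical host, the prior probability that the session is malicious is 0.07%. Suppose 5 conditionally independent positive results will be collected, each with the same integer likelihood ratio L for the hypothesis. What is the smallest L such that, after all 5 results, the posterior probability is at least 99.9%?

18

Prior odds = 0.0007/0.9993 = 7/9993.
Target odds = 0.999/0.001 = 999.
Need L⁵ ≥ 999 ÷ (7/9993) = 9983007/7.
17⁵ = 1419857 < 9983007/7 ≤ 1889568 = 18⁵, so L = 18.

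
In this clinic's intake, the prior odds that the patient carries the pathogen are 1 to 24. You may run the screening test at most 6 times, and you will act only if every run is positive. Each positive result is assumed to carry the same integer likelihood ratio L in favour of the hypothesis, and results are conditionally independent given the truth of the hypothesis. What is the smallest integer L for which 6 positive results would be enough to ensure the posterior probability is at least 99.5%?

Prior odds = 1/24.
Target odds = 0.995/0.005 = 199.
Need L⁶ ≥ 199 ÷ (1/24) = 4776.
4⁶ = 4096 < 4776 ≤ 15625 = 5⁶, so L = 5.

5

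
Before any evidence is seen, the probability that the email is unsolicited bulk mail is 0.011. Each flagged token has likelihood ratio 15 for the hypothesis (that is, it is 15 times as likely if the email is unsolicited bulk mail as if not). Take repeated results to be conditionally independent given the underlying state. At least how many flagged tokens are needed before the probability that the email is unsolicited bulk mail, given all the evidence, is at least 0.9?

3

Prior odds: 0.011 ÷ 0.989 = 11/989.
Likelihood ratio per flagged token = 15.
Target posterior odds = 0.9/0.1 = 9.
Require 15ⁿ ≥ 9 ÷ (11/989) = 8901/11.
15² = 225 falls short of 8901/11 but 15³ = 3375 reaches it, so n = 3.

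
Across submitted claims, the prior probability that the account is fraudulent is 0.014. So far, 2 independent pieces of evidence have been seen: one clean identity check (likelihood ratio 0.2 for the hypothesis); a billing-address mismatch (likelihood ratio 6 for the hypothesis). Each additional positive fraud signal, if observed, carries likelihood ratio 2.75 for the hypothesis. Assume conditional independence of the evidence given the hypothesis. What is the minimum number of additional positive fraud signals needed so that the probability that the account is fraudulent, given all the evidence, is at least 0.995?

10

Prior odds = 0.014/0.986 = 7/493.
Combined Bayes factor of the evidence already in hand = 0.2 × 6 = 1.2.
Odds after that evidence = (7/493) × 1.2 = 42/2465.
Target odds = 0.995/0.005 = 199.
Need 2.75ⁿ ≥ 199 ÷ (42/2465) = 490535/42.
2.75⁹ ≈8994.86 falls short of 490535/42 but 2.75¹⁰ ≈24735.9 reaches it, so n = 10.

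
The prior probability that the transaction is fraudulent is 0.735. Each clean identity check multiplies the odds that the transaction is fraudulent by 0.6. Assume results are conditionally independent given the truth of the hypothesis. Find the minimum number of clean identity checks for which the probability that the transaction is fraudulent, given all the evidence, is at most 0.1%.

16

Prior odds: 0.735 ÷ 0.265 = 147/53.
Likelihood ratio per clean identity check = 0.6.
Target odds: 0.001 ÷ 0.999 = 1/999.
Require 0.6ⁿ ≤ 1/999 ÷ (147/53) = 53/146853.
0.6¹⁵ ≈0.000470185 is still above 53/146853 but 0.6¹⁶ ≈0.000282111 is at or below it, so n = 16.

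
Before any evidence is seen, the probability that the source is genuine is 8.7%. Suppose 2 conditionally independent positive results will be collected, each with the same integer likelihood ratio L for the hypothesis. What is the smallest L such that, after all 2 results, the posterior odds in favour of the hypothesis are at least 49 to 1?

Prior odds = 0.087/0.913 = 87/913.
Target odds = 49.
Need L² ≥ 49 ÷ (87/913) = 44737/87.
22² = 484 < 44737/87 ≤ 529 = 23², so L = 23.

23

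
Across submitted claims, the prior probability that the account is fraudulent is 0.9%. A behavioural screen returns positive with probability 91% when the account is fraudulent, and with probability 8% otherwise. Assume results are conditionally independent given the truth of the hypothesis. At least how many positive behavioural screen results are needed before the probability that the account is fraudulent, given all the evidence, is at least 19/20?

Prior odds = 0.009/0.991 = 9/991.
Likelihood ratio of a positive result = 0.91/0.08 = 11.375.
Target odds: 0.95 ÷ 0.05 = 19.
Require 11.375ⁿ ≥ 19 ÷ (9/991) = 18829/9.
11.375³ = 753571/512 falls short of 18829/9 but 11.375⁴ = 68574961/4096 reaches it, so n = 4.

4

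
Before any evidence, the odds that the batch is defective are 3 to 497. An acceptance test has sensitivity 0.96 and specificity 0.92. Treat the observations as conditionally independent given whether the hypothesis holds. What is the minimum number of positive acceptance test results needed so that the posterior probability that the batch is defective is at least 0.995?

Prior odds = 3/497.
False-positive rate = 1 − 0.92 = 0.08; likelihood ratio of a positive = 0.96/0.08 = 12.
Target odds: 0.995 ÷ 0.005 = 199.
Need (3/497) × 12ⁿ ≥ 199, i.e. 12ⁿ ≥ 98903/3.
12⁴ = 20736 falls short of 98903/3 but 12⁵ = 248832 reaches it, so n = 5.

5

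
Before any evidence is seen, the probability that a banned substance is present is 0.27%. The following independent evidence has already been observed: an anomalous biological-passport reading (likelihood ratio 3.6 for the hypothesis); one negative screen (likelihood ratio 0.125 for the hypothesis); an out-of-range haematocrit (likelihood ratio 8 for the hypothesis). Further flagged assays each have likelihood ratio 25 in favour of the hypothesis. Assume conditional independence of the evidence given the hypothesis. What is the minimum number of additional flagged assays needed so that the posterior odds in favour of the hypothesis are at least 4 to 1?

2

Prior odds = 0.0027/0.9973 = 27/9973.
Combined Bayes factor of the evidence already in hand = 3.6 × 0.125 × 8 = 3.6.
Odds after that evidence = (27/9973) × 3.6 = 486/49865.
Target odds = 4.
Need 25ⁿ ≥ 4 ÷ (486/49865) = 99730/243.
25¹ = 25 falls short of 99730/243 but 25² = 625 reaches it, so n = 2.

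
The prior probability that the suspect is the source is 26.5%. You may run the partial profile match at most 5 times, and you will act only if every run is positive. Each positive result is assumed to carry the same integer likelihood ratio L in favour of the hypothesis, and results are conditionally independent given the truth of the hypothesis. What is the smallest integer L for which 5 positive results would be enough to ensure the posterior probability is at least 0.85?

2

Prior odds = 0.265/0.735 = 53/147.
Target odds = 0.85/0.15 = 17/3.
Need L⁵ ≥ 17/3 ÷ (53/147) = 833/53.
1⁵ = 1 < 833/53 ≤ 32 = 2⁵, so L = 2.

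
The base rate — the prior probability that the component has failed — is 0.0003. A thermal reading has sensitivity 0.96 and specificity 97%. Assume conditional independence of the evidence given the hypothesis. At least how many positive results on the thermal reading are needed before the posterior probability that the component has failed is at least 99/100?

Prior odds = 0.0003/0.9997 = 3/9997.
False-positive rate = 1 − 0.97 = 0.03; likelihood ratio of a positive = 0.96/0.03 = 32.
Target odds: 0.99 ÷ 0.01 = 99.
Require 32ⁿ ≥ 99 ÷ (3/9997) = 329901.
32³ = 32768 falls short of 329901 but 32⁴ = 1048576 reaches it, so n = 4.

4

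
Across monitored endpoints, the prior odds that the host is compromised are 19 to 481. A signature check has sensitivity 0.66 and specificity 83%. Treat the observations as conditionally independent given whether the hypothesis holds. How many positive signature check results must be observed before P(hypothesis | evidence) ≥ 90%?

Prior odds = 19/481.
False-positive rate = 1 − 0.83 = 0.17; likelihood ratio of a positive = 0.66/0.17 = 66/17.
Target odds: 0.9 ÷ 0.1 = 9.
Need (19/481) × (66/17)ⁿ ≥ 9, i.e. (66/17)ⁿ ≥ 4329/19.
(66/17)⁴ = 18974736/83521 falls short of 4329/19 but (66/17)⁵ ≈882.013 reaches it, so n = 5.

5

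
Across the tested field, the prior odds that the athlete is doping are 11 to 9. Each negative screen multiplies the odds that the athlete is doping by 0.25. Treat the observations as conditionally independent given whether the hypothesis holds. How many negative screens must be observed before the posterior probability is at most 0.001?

Prior odds = 11/9.
Likelihood ratio per negative screen = 0.25.
Target posterior odds = 0.001/0.999 = 1/999.
Require 0.25ⁿ ≤ 1/999 ÷ (11/9) = 1/1221.
0.25⁵ = 1/1024 is still above 1/1221 but 0.25⁶ = 1/4096 is at or below it, so n = 6.

6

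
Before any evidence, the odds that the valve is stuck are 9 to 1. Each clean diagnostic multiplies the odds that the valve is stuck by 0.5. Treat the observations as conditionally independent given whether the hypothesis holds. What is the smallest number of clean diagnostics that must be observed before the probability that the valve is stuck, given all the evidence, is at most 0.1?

Prior odds = 9.
Likelihood ratio per clean diagnostic = 0.5.
Target odds: 0.1 ÷ 0.9 = 1/9.
Require 0.5ⁿ ≤ 1/9 ÷ 9 = 1/81.
0.5⁶ = 0.015625 is still above 1/81 but 0.5⁷ = 0.0078125 is at or below it, so n = 7.

7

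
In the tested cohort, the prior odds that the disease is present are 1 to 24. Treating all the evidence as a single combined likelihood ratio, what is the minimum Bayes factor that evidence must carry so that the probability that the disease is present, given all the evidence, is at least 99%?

2376

Prior odds = 1/24.
Target odds = 0.99/0.01 = 99.
Required Bayes factor = 99 ÷ (1/24) = 2376.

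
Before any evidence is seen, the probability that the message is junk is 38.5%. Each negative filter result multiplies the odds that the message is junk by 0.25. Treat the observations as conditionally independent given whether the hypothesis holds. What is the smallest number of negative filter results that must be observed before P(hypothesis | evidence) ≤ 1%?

Prior odds = 0.385/0.615 = 77/123.
Likelihood ratio per negative filter result = 0.25.
Target odds: 0.01 ÷ 0.99 = 1/99.
Require 0.25ⁿ ≤ 1/99 ÷ (77/123) = 41/2541.
0.25² = 0.0625 is still above 41/2541 but 0.25³ = 0.015625 is at or below it, so n = 3.

3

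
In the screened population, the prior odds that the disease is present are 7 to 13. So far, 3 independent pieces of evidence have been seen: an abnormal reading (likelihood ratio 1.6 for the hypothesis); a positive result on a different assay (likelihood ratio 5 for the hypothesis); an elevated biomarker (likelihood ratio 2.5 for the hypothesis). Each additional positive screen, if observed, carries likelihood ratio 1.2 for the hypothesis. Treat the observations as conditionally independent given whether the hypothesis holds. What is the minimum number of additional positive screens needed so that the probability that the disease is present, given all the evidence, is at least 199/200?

16

Prior odds = 7/13.
Combined Bayes factor of the evidence already in hand = 1.6 × 5 × 2.5 = 20.
Odds after that evidence = (7/13) × 20 = 140/13.
Target odds = 0.995/0.005 = 199.
Need 1.2ⁿ ≥ 199 ÷ (140/13) = 2587/140.
1.2¹⁵ ≈15.407 falls short of 2587/140 but 1.2¹⁶ ≈18.4884 reaches it, so n = 16.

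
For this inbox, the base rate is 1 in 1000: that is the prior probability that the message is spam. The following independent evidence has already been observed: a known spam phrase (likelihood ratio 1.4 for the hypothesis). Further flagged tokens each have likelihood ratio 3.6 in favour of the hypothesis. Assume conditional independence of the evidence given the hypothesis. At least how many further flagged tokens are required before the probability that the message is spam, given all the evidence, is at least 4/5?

7

Prior odds = 0.001/0.999 = 1/999.
Bayes factor of the evidence already in hand = 1.4.
Odds after that evidence = (1/999) × 1.4 = 7/4995.
Target odds = 0.8/0.2 = 4.
Need 3.6ⁿ ≥ 4 ÷ (7/4995) = 19980/7.
3.6⁶ = 34012224/15625 falls short of 19980/7 but 3.6⁷ = 612220032/78125 reaches it, so n = 7.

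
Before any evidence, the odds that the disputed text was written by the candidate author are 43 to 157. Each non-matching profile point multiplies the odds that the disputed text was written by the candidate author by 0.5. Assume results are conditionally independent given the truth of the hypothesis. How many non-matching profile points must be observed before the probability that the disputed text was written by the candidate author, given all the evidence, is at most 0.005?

Prior odds = 43/157.
Likelihood ratio per non-matching profile point = 0.5.
Target odds: 0.005 ÷ 0.995 = 1/199.
Need (43/157) × 0.5ⁿ ≤ 1/199, i.e. 0.5ⁿ ≤ 157/8557.
0.5⁵ = 0.03125 is still above 157/8557 but 0.5⁶ = 0.015625 is at or below it, so n = 6.

6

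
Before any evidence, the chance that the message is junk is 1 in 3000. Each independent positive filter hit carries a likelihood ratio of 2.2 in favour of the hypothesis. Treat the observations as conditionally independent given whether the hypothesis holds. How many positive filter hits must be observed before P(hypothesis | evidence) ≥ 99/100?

Prior odds = (1/3000)/(2999/3000) = 1/2999.
Likelihood ratio per positive filter hit = 2.2.
Target posterior odds = 0.99/0.01 = 99.
Need (1/2999) × 2.2ⁿ ≥ 99, i.e. 2.2ⁿ ≥ 296901.
2.2¹⁵ ≈136880 falls short of 296901 but 2.2¹⁶ ≈301136 reaches it, so n = 16.

16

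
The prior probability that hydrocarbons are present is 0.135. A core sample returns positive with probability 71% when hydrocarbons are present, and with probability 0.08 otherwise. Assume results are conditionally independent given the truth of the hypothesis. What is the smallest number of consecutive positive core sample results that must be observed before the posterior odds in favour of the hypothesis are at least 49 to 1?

3

Prior odds: 0.135 ÷ 0.865 = 27/173.
Likelihood ratio of a positive result = 0.71/0.08 = 8.875.
Target odds = 49.
Require 8.875ⁿ ≥ 49 ÷ (27/173) = 8477/27.
8.875² = 78.765625 falls short of 8477/27 but 8.875³ = 357911/512 reaches it, so n = 3.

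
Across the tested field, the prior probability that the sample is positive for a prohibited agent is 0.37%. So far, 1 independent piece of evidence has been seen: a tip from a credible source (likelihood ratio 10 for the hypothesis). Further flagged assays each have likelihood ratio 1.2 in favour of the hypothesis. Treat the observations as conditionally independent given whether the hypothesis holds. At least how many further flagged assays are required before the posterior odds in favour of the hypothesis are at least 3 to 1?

Prior odds = 0.0037/0.9963 = 37/9963.
Bayes factor of the evidence already in hand = 10.
Odds after that evidence = (37/9963) × 10 = 370/9963.
Target odds = 3.
Need 1.2ⁿ ≥ 3 ÷ (370/9963) = 29889/370.
1.2²⁴ ≈79.4968 falls short of 29889/370 but 1.2²⁵ ≈95.3962 reaches it, so n = 25.

25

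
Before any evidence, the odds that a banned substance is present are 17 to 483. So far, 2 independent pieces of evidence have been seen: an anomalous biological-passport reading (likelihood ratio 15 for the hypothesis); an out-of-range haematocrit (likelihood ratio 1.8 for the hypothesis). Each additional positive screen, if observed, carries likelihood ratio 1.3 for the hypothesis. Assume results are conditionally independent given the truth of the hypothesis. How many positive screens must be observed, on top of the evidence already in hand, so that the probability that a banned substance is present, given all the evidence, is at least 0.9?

Prior odds = 17/483.
Combined Bayes factor of the evidence already in hand = 15 × 1.8 = 27.
Odds after that evidence = (17/483) × 27 = 153/161.
Target odds = 0.9/0.1 = 9.
Need 1.3ⁿ ≥ 9 ÷ (153/161) = 161/17.
1.3⁸ = 815730721/100000000 falls short of 161/17 but 1.3⁹ ≈10.6045 reaches it, so n = 9.

9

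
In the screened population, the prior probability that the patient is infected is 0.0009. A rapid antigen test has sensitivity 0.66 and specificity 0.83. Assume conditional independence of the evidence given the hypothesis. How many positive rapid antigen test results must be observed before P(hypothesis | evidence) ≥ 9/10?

Prior odds = 0.0009/0.9991 = 9/9991.
False-positive rate = 1 − 0.83 = 0.17; likelihood ratio of a positive = 0.66/0.17 = 66/17.
Target odds: 0.9 ÷ 0.1 = 9.
Need (9/9991) × (66/17)ⁿ ≥ 9, i.e. (66/17)ⁿ ≥ 9991.
(66/17)⁶ ≈3424.29 falls short of 9991 but (66/17)⁷ ≈13294.3 reaches it, so n = 7.

7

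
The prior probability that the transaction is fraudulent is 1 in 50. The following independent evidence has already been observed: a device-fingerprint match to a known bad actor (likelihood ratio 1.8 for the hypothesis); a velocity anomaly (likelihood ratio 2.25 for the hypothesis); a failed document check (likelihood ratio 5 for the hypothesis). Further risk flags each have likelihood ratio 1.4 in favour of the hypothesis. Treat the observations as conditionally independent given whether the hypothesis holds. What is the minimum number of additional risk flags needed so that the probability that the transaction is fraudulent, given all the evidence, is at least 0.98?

Prior odds = 0.02/0.98 = 1/49.
Combined Bayes factor of the evidence already in hand = 1.8 × 2.25 × 5 = 20.25.
Odds after that evidence = (1/49) × 20.25 = 81/196.
Target odds = 0.98/0.02 = 49.
Need 1.4ⁿ ≥ 49 ÷ (81/196) = 9604/81.
1.4¹⁴ ≈111.12 falls short of 9604/81 but 1.4¹⁵ ≈155.568 reaches it, so n = 15.

15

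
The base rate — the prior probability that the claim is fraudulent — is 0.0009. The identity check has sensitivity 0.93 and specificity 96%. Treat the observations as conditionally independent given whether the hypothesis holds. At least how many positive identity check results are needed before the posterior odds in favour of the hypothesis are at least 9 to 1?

Prior odds = 0.0009/0.9991 = 9/9991.
False-positive rate = 1 − 0.96 = 0.04; likelihood ratio of a positive = 0.93/0.04 = 23.25.
Target odds = 9.
Require 23.25ⁿ ≥ 9 ÷ (9/9991) = 9991.
23.25² = 540.5625 falls short of 9991 but 23.25³ = 804357/64 reaches it, so n = 3.

3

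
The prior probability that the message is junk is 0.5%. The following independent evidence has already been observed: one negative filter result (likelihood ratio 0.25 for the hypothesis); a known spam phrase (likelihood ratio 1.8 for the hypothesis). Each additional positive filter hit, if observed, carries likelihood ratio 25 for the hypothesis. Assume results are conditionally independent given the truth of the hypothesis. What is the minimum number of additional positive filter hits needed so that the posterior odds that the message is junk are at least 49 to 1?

4

Prior odds = 0.005/0.995 = 1/199.
Combined Bayes factor of the evidence already in hand = 0.25 × 1.8 = 0.45.
Odds after that evidence = (1/199) × 0.45 = 9/3980.
Target odds = 49.
Need 25ⁿ ≥ 49 ÷ (9/3980) = 195020/9.
25³ = 15625 falls short of 195020/9 but 25⁴ = 390625 reaches it, so n = 4.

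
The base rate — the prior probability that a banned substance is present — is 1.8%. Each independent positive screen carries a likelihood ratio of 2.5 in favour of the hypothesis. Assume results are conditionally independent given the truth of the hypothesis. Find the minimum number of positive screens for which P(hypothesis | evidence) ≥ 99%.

Prior odds = 0.018/0.982 = 9/491.
Likelihood ratio per positive screen = 2.5.
Target odds: 0.99 ÷ 0.01 = 99.
Require 2.5ⁿ ≥ 99 ÷ (9/491) = 5401.
2.5⁹ = 1953125/512 falls short of 5401 but 2.5¹⁰ = 9765625/1024 reaches it, so n = 10.

10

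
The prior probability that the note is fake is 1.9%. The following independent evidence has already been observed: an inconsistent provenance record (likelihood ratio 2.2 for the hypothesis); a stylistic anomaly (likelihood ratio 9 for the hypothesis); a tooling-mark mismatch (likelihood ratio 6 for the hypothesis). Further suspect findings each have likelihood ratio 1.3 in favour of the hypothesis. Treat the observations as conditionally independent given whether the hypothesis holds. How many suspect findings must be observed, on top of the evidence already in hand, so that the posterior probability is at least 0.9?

6

Prior odds = 0.019/0.981 = 19/981.
Combined Bayes factor of the evidence already in hand = 2.2 × 9 × 6 = 118.8.
Odds after that evidence = (19/981) × 118.8 = 1254/545.
Target odds = 0.9/0.1 = 9.
Need 1.3ⁿ ≥ 9 ÷ (1254/545) = 1635/418.
1.3⁵ = 371293/100000 falls short of 1635/418 but 1.3⁶ = 4826809/1000000 reaches it, so n = 6.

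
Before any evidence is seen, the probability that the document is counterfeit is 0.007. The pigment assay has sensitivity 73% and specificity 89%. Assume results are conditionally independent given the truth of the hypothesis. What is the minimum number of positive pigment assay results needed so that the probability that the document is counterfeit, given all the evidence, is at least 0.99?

Prior odds = 0.007/0.993 = 7/993.
False-positive rate = 1 − 0.89 = 0.11; likelihood ratio of a positive = 0.73/0.11 = 73/11.
Target odds: 0.99 ÷ 0.01 = 99.
Need (7/993) × (73/11)ⁿ ≥ 99, i.e. (73/11)ⁿ ≥ 98307/7.
(73/11)⁵ ≈12872.1 falls short of 98307/7 but (73/11)⁶ ≈85424.2 reaches it, so n = 6.

6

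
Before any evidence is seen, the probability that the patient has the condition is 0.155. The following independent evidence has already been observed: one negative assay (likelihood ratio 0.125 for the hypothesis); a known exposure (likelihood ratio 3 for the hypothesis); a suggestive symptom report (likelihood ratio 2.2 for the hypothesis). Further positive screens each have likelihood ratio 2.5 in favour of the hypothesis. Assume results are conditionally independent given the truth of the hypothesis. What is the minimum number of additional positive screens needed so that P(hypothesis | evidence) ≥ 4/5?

4

Prior odds = 0.155/0.845 = 31/169.
Combined Bayes factor of the evidence already in hand = 0.125 × 3 × 2.2 = 0.825.
Odds after that evidence = (31/169) × 0.825 = 1023/6760.
Target odds = 0.8/0.2 = 4.
Need 2.5ⁿ ≥ 4 ÷ (1023/6760) = 27040/1023.
2.5³ = 15.625 falls short of 27040/1023 but 2.5⁴ = 39.0625 reaches it, so n = 4.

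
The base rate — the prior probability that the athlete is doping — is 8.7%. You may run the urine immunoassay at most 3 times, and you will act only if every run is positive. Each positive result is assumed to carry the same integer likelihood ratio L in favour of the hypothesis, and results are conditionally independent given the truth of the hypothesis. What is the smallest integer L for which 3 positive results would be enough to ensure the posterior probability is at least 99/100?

11

Prior odds = 0.087/0.913 = 87/913.
Target odds = 0.99/0.01 = 99.
Need L³ ≥ 99 ÷ (87/913) = 30129/29.
10³ = 1000 < 30129/29 ≤ 1331 = 11³, so L = 11.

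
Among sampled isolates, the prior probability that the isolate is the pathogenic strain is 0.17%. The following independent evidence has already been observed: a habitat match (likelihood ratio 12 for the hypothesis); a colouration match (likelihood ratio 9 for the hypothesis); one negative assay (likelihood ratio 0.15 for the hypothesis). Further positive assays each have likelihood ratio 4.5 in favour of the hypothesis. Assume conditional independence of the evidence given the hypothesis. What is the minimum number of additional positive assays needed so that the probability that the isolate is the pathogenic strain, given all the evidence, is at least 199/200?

6

Prior odds = 0.0017/0.9983 = 17/9983.
Combined Bayes factor of the evidence already in hand = 12 × 9 × 0.15 = 16.2.
Odds after that evidence = (17/9983) × 16.2 = 1377/49915.
Target odds = 0.995/0.005 = 199.
Need 4.5ⁿ ≥ 199 ÷ (1377/49915) = 9933085/1377.
4.5⁵ = 1845.28125 falls short of 9933085/1377 but 4.5⁶ = 8303.765625 reaches it, so n = 6.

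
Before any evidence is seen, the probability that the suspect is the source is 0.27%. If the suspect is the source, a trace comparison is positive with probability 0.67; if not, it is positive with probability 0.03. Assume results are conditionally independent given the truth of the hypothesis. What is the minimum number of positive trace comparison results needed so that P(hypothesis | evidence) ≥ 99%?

4

Prior odds: 0.0027 ÷ 0.9973 = 27/9973.
Likelihood ratio of a positive = 0.67/0.03 = 67/3.
Target odds: 0.99 ÷ 0.01 = 99.
Require (67/3)ⁿ ≥ 99 ÷ (27/9973) = 109703/3.
(67/3)³ = 300763/27 falls short of 109703/3 but (67/3)⁴ = 20151121/81 reaches it, so n = 4.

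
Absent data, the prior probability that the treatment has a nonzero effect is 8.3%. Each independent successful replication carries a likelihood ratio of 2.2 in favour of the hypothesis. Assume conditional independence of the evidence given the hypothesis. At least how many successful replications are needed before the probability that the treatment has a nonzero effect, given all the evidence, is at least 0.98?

Prior odds = 0.083/0.917 = 83/917.
Likelihood ratio per successful replication = 2.2.
Target posterior odds = 0.98/0.02 = 49.
Need (83/917) × 2.2ⁿ ≥ 49, i.e. 2.2ⁿ ≥ 44933/83.
2.2⁷ = 19487171/78125 falls short of 44933/83 but 2.2⁸ = 214358881/390625 reaches it, so n = 8.

8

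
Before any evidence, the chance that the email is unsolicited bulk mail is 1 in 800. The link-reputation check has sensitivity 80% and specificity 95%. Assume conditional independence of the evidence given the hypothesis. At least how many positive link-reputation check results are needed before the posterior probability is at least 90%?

4

Prior odds: 0.00125 ÷ 0.99875 = 1/799.
False-positive rate = 1 − 0.95 = 0.05; likelihood ratio of a positive = 0.8/0.05 = 16.
Target odds: 0.9 ÷ 0.1 = 9.
Require 16ⁿ ≥ 9 ÷ (1/799) = 7191.
16³ = 4096 falls short of 7191 but 16⁴ = 65536 reaches it, so n = 4.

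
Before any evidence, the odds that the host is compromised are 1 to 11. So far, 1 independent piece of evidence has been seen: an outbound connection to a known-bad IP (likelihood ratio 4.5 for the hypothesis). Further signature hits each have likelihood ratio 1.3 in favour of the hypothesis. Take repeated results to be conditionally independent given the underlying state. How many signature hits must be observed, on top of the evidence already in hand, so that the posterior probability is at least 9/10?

Prior odds = 1/11.
Bayes factor of the evidence already in hand = 4.5.
Odds after that evidence = (1/11) × 4.5 = 9/22.
Target odds = 0.9/0.1 = 9.
Need 1.3ⁿ ≥ 9 ÷ (9/22) = 22.
1.3¹¹ ≈17.9216 falls short of 22 but 1.3¹² ≈23.2981 reaches it, so n = 12.

12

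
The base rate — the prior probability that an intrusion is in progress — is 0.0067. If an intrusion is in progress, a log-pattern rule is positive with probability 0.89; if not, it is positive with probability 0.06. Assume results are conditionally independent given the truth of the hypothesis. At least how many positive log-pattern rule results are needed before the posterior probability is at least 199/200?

4

Prior odds: 0.0067 ÷ 0.9933 = 67/9933.
Likelihood ratio of a positive = 0.89/0.06 = 89/6.
Target odds: 0.995 ÷ 0.005 = 199.
Require (89/6)ⁿ ≥ 199 ÷ (67/9933) = 1976667/67.
(89/6)³ = 704969/216 falls short of 1976667/67 but (89/6)⁴ = 62742241/1296 reaches it, so n = 4.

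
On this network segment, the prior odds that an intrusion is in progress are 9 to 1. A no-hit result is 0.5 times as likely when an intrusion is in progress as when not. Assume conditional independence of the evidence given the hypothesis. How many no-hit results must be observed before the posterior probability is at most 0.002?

13

Prior odds = 9.
Likelihood ratio per no-hit result = 0.5.
Target posterior odds = 0.002/0.998 = 1/499.
Need 9 × 0.5ⁿ ≤ 1/499, i.e. 0.5ⁿ ≤ 1/4491.
0.5¹² = 1/4096 is still above 1/4491 but 0.5¹³ = 1/8192 is at or below it, so n = 13.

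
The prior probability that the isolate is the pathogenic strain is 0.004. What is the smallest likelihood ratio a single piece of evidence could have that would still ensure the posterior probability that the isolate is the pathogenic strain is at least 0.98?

Prior odds = 0.004/0.996 = 1/249.
Target odds = 0.98/0.02 = 49.
Required Bayes factor = 49 ÷ (1/249) = 12201.

12201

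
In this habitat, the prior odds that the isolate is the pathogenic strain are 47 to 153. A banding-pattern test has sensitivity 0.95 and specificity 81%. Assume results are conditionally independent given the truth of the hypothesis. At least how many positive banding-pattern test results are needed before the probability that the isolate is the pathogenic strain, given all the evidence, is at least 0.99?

Prior odds = 47/153.
False-positive rate = 1 − 0.81 = 0.19; likelihood ratio of a positive = 0.95/0.19 = 5.
Target posterior odds = 0.99/0.01 = 99.
Require 5ⁿ ≥ 99 ÷ (47/153) = 15147/47.
5³ = 125 falls short of 15147/47 but 5⁴ = 625 reaches it, so n = 4.

4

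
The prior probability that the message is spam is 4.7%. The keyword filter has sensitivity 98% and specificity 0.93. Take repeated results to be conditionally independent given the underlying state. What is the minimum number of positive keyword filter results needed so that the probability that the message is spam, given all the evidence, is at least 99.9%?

Prior odds = 0.047/0.953 = 47/953.
False-positive rate = 1 − 0.93 = 0.07; likelihood ratio of a positive = 0.98/0.07 = 14.
Target posterior odds = 0.999/0.001 = 999.
Need (47/953) × 14ⁿ ≥ 999, i.e. 14ⁿ ≥ 952047/47.
14³ = 2744 falls short of 952047/47 but 14⁴ = 38416 reaches it, so n = 4.

4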